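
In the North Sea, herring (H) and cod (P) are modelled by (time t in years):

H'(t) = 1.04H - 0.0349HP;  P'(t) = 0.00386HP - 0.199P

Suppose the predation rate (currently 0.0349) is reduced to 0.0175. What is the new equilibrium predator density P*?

At the interior fixed point, setting dH/dt = 0 with H > 0 fixes P* = (prey growth rate)/(HP coefficient) — independent of the other coefficients.
With the change, P* = 1.04/0.0175 = 59.4; it rises from 29.8.

P* ≈ 59.4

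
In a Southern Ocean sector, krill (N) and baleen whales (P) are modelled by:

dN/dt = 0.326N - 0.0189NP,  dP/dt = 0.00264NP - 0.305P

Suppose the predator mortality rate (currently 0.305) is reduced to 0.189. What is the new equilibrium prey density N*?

N* ≈ 71.6

At the interior fixed point, setting dP/dt = 0 with P > 0 fixes N* = (predator death rate)/(NP coefficient) — independent of the other coefficients.
With the change, N* = 0.189/0.00264 = 71.6; it falls from 116.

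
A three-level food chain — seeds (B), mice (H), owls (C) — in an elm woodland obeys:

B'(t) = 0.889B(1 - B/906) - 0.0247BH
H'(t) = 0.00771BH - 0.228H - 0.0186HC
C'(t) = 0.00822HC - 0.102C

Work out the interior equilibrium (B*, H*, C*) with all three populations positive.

B* ≈ 594, H* ≈ 12.4, C* ≈ 234

From dC/dt = 0: 0.00822H* = 0.102, so H* = 12.4.
From dB/dt = 0: 0.889(1 - B*/906) = 0.0247·12.4, giving B* = 906·(1 - 0.345) = 594.
From dH/dt = 0: 0.00771·594 - 0.228 = 0.0186C*, so C* = 4.35/0.0186 = 234.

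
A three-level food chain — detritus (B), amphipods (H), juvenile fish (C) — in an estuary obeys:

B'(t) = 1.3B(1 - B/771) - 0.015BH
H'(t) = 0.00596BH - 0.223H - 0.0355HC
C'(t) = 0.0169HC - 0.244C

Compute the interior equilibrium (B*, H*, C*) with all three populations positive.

From dC/dt = 0: 0.0169H* = 0.244, so H* = 14.4.
From dB/dt = 0: 1.3(1 - B*/771) = 0.015·14.4, giving B* = 771·(1 - 0.167) = 643.
From dH/dt = 0: 0.00596·643 - 0.223 = 0.0355C*, so C* = 3.61/0.0355 = 102.

B* ≈ 643, H* ≈ 14.4, C* ≈ 102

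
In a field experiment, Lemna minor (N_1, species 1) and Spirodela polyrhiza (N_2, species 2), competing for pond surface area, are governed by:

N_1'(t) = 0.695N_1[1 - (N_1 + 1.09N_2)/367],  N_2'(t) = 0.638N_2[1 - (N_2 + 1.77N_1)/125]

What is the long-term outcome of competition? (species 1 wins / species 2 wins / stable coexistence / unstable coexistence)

species 1 excludes species 2

Compare the nullcline intercepts: K1/α12 = 367/1.09 = 337 > K2 = 125; K2/α21 = 125/1.77 = 70.6 < K1 = 367.
Since the inequalities point opposite ways, species 1 can invade but species 2 cannot.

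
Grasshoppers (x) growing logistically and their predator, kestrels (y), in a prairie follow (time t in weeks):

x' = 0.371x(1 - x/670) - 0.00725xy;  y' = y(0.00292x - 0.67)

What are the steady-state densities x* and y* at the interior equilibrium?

x* ≈ 229, y* ≈ 33.6

From dy/dt = 0 with y > 0: 0.00292x* = 0.67, so x* = 229.
Substitute into dx/dt = 0: 0.371(1 - 229/670) = 0.00725y*.
The bracket is 0.658, giving y* = 0.244/0.00725 = 33.6.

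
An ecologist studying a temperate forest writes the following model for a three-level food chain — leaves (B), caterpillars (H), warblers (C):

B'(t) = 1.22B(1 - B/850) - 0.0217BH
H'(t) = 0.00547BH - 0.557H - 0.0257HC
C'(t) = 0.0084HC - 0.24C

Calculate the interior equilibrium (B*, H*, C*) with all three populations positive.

From dC/dt = 0: 0.0084H* = 0.24, so H* = 28.6.
From dB/dt = 0: 1.22(1 - B*/850) = 0.0217·28.6, giving B* = 850·(1 - 0.508) = 418.
From dH/dt = 0: 0.00547·418 - 0.557 = 0.0257C*, so C* = 1.73/0.0257 = 67.3.

B* ≈ 418, H* ≈ 28.6, C* ≈ 67.3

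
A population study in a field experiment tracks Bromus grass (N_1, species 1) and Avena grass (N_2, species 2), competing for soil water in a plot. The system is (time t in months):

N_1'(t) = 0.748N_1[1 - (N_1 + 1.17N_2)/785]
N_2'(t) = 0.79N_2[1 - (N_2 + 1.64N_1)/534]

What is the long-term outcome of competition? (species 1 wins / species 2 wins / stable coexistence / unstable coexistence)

species 1 excludes species 2

Compare the nullcline intercepts: K1/α12 = 785/1.17 = 671 > K2 = 534; K2/α21 = 534/1.64 = 326 < K1 = 785.
Since the inequalities point opposite ways, species 1 can invade but species 2 cannot.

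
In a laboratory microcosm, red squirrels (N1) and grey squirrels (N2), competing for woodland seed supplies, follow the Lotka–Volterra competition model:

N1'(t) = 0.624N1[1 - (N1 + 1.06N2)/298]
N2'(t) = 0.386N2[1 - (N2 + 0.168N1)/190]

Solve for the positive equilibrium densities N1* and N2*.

N1* ≈ 118, N2* ≈ 170

Setting both brackets to zero gives the nullclines N1 + 1.06N2 = 298 and 0.168N1 + N2 = 190.
Substituting N2 = 190 - 0.168N1 into the first: N1(1 - 1.06·0.168) = 298 - 1.06·190.
So N1* = 96.6/0.822 = 118, and then N2* = 190 - 0.168·118 = 170.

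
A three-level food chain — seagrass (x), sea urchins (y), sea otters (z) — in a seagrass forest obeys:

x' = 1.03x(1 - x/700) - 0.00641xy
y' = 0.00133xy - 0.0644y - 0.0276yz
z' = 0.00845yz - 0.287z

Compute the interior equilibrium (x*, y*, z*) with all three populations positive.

x* ≈ 552, y* ≈ 34, z* ≈ 24.3

From dz/dt = 0: 0.00845y* = 0.287, so y* = 34.
From dx/dt = 0: 1.03(1 - x*/700) = 0.00641·34, giving x* = 700·(1 - 0.211) = 552.
From dy/dt = 0: 0.00133·552 - 0.0644 = 0.0276z*, so z* = 0.67/0.0276 = 24.3.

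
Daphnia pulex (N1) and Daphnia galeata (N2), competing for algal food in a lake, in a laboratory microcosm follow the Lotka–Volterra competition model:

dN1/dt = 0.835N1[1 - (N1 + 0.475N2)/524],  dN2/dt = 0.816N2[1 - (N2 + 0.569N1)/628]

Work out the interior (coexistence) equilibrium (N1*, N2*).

Setting both brackets to zero gives the nullclines N1 + 0.475N2 = 524 and 0.569N1 + N2 = 628.
Substituting N2 = 628 - 0.569N1 into the first: N1(1 - 0.475·0.569) = 524 - 0.475·628.
So N1* = 226/0.73 = 309, and then N2* = 628 - 0.569·309 = 452.

N1* ≈ 309, N2* ≈ 452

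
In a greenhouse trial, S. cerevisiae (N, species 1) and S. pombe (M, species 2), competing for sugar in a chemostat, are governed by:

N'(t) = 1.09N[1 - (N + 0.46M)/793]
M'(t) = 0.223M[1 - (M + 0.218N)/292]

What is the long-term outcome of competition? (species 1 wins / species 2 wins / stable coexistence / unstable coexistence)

Compare the nullcline intercepts: K1/α12 = 793/0.46 = 1720 > K2 = 292; K2/α21 = 292/0.218 = 1340 > K1 = 793.
Since both inequalities hold, each species can invade when rare, so the interior equilibrium is stable.

stable coexistence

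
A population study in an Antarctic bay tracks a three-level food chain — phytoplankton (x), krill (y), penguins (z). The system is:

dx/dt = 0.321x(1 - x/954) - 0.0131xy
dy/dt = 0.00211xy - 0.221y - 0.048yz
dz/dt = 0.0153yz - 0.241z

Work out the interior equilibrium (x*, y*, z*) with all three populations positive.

x* ≈ 341, y* ≈ 15.8, z* ≈ 10.4

From dz/dt = 0: 0.0153y* = 0.241, so y* = 15.8.
From dx/dt = 0: 0.321(1 - x*/954) = 0.0131·15.8, giving x* = 954·(1 - 0.643) = 341.
From dy/dt = 0: 0.00211·341 - 0.221 = 0.048z*, so z* = 0.498/0.048 = 10.4.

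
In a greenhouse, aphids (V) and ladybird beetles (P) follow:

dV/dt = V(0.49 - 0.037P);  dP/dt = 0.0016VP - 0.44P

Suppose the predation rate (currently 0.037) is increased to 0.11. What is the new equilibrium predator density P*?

P* ≈ 4.45

At the interior fixed point, setting dV/dt = 0 with V > 0 fixes P* = (prey growth rate)/(VP coefficient) — independent of the other coefficients.
With the change, P* = 0.49/0.11 = 4.45; it falls from 13.2.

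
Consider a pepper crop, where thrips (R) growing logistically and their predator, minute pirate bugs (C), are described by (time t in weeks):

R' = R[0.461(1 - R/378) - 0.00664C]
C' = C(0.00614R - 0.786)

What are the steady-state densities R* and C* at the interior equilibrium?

R* ≈ 128, C* ≈ 45.9

From dC/dt = 0 with C > 0: 0.00614R* = 0.786, so R* = 128.
Substitute into dR/dt = 0: 0.461(1 - 128/378) = 0.00664C*.
The bracket is 0.661, giving C* = 0.305/0.00664 = 45.9.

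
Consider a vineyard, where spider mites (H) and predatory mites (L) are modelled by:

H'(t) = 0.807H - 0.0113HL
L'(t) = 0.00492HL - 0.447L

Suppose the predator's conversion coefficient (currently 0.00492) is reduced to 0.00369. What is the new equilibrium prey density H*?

At the interior fixed point, setting dL/dt = 0 with L > 0 fixes H* = (predator death rate)/(HL coefficient) — independent of the other coefficients.
With the change, H* = 0.447/0.00369 = 121; it rises from 90.9.

H* ≈ 121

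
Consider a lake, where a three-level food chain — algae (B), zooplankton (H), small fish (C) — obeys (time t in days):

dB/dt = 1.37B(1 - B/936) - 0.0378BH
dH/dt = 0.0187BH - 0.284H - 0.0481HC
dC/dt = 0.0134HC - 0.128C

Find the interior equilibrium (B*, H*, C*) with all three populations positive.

B* ≈ 689, H* ≈ 9.55, C* ≈ 262

From dC/dt = 0: 0.0134H* = 0.128, so H* = 9.55.
From dB/dt = 0: 1.37(1 - B*/936) = 0.0378·9.55, giving B* = 936·(1 - 0.264) = 689.
From dH/dt = 0: 0.0187·689 - 0.284 = 0.0481C*, so C* = 12.6/0.0481 = 262.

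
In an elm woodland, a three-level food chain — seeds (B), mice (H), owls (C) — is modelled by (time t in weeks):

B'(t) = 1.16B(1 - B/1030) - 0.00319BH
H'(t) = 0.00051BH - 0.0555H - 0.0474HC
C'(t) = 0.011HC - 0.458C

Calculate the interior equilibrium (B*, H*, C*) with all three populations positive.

B* ≈ 912, H* ≈ 41.6, C* ≈ 8.64

From dC/dt = 0: 0.011H* = 0.458, so H* = 41.6.
From dB/dt = 0: 1.16(1 - B*/1030) = 0.00319·41.6, giving B* = 1030·(1 - 0.115) = 912.
From dH/dt = 0: 0.00051·912 - 0.0555 = 0.0474C*, so C* = 0.41/0.0474 = 8.64.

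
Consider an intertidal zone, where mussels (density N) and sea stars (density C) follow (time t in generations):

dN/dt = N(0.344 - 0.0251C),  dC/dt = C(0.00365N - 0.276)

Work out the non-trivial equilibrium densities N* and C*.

Set dC/dt = 0 with C > 0: 0.00365N - 0.276 = 0, so N* = 0.276/0.00365 = 75.6.
Set dN/dt = 0 with N > 0: 0.344 - 0.0251C = 0, so C* = 0.344/0.0251 = 13.7.

N* ≈ 75.6, C* ≈ 13.7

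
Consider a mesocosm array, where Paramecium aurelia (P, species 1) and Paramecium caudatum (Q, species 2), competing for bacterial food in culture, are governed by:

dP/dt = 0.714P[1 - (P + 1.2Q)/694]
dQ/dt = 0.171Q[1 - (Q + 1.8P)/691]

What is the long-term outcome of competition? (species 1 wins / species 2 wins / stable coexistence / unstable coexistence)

Compare the nullcline intercepts: K1/α12 = 694/1.2 = 578 < K2 = 691; K2/α21 = 691/1.8 = 384 < K1 = 694.
Since both are reversed, neither can invade when rare; the interior point is a saddle.

unstable coexistence (outcome depends on initial conditions)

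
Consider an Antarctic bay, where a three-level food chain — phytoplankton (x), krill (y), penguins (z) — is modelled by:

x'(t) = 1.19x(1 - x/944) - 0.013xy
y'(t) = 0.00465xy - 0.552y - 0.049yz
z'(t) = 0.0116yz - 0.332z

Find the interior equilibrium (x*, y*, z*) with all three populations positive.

x* ≈ 649, y* ≈ 28.6, z* ≈ 50.3

From dz/dt = 0: 0.0116y* = 0.332, so y* = 28.6.
From dx/dt = 0: 1.19(1 - x*/944) = 0.013·28.6, giving x* = 944·(1 - 0.313) = 649.
From dy/dt = 0: 0.00465·649 - 0.552 = 0.049z*, so z* = 2.47/0.049 = 50.3.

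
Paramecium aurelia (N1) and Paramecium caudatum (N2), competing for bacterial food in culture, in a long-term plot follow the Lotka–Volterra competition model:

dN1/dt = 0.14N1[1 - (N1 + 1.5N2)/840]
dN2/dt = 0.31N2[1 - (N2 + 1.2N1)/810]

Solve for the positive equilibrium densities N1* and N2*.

N1* ≈ 469, N2* ≈ 248

Setting both brackets to zero gives the nullclines N1 + 1.5N2 = 840 and 1.2N1 + N2 = 810.
Substituting N2 = 810 - 1.2N1 into the first: N1(1 - 1.5·1.2) = 840 - 1.5·810.
So N1* = -375/-0.8 = 469, and then N2* = 810 - 1.2·469 = 248.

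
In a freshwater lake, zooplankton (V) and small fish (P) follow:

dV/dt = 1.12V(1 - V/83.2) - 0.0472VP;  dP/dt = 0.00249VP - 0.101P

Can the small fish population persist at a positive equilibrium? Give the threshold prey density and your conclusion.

The predator equation gives dP/dt > 0 only when V > 0.101/0.00249 = 40.6.
Without the predator, V → K = 83.2. Since 83.2 > 40.6, the predator can invade and persist.

Threshold V = 40.6; K > 40.6, so yes, the predator persists.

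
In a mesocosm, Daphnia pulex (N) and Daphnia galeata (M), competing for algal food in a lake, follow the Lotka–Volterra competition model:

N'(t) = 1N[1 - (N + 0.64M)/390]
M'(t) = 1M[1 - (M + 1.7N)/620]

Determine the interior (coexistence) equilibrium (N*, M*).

Setting both brackets to zero gives the nullclines N + 0.64M = 390 and 1.7N + M = 620.
Substituting M = 620 - 1.7N into the first: N(1 - 0.64·1.7) = 390 - 0.64·620.
So N* = -6.8/-0.088 = 77.3, and then M* = 620 - 1.7·77.3 = 489.

N* ≈ 77.3, M* ≈ 489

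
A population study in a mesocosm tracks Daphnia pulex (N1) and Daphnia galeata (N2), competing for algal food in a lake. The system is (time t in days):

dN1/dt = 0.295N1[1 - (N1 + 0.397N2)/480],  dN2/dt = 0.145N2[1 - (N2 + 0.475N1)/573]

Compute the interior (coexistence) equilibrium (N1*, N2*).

N1* ≈ 311, N2* ≈ 425

Setting both brackets to zero gives the nullclines N1 + 0.397N2 = 480 and 0.475N1 + N2 = 573.
Substituting N2 = 573 - 0.475N1 into the first: N1(1 - 0.397·0.475) = 480 - 0.397·573.
So N1* = 253/0.811 = 311, and then N2* = 573 - 0.475·311 = 425.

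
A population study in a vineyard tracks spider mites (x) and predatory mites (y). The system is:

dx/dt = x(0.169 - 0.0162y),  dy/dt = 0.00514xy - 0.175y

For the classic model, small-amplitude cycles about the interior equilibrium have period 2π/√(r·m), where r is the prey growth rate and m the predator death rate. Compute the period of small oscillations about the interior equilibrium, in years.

Here r = 0.169 and m = 0.175, so r·m = 0.0296.
ω = √0.0296 = 0.172 per year, hence T = 2π/ω ≈ 36.5 years.

T ≈ 36.5 years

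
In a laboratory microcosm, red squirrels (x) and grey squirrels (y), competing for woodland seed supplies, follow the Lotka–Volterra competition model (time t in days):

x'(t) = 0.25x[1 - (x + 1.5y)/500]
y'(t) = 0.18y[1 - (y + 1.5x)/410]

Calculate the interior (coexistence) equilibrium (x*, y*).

x* ≈ 92, y* ≈ 272

Setting both brackets to zero gives the nullclines x + 1.5y = 500 and 1.5x + y = 410.
Substituting y = 410 - 1.5x into the first: x(1 - 1.5·1.5) = 500 - 1.5·410.
So x* = -115/-1.25 = 92, and then y* = 410 - 1.5·92 = 272.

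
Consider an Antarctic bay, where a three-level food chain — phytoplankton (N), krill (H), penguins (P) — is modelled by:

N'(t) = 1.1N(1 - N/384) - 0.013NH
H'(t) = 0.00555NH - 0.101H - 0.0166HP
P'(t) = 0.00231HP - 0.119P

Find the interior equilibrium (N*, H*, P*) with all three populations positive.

From dP/dt = 0: 0.00231H* = 0.119, so H* = 51.5.
From dN/dt = 0: 1.1(1 - N*/384) = 0.013·51.5, giving N* = 384·(1 - 0.609) = 150.
From dH/dt = 0: 0.00555·150 - 0.101 = 0.0166P*, so P* = 0.733/0.0166 = 44.1.

N* ≈ 150, H* ≈ 51.5, P* ≈ 44.1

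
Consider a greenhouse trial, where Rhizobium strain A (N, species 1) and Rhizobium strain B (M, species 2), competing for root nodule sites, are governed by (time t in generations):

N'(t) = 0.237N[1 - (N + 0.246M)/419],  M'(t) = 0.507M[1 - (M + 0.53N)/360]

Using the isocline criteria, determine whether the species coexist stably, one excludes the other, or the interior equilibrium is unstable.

Compare the nullcline intercepts: K1/α12 = 419/0.246 = 1700 > K2 = 360; K2/α21 = 360/0.53 = 679 > K1 = 419.
Since both inequalities hold, each species can invade when rare, so the interior equilibrium is stable.

stable coexistence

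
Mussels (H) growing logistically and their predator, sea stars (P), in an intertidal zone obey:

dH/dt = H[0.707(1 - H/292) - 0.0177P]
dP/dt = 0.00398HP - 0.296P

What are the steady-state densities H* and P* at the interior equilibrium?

From dP/dt = 0 with P > 0: 0.00398H* = 0.296, so H* = 74.4.
Substitute into dH/dt = 0: 0.707(1 - 74.4/292) = 0.0177P*.
The bracket is 0.745, giving P* = 0.527/0.0177 = 29.8.

H* ≈ 74.4, P* ≈ 29.8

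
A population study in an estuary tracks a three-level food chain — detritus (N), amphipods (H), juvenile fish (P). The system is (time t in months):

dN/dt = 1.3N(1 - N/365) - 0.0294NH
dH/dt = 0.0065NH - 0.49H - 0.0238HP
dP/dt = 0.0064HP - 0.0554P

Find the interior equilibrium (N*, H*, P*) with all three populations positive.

From dP/dt = 0: 0.0064H* = 0.0554, so H* = 8.66.
From dN/dt = 0: 1.3(1 - N*/365) = 0.0294·8.66, giving N* = 365·(1 - 0.196) = 294.
From dH/dt = 0: 0.0065·294 - 0.49 = 0.0238P*, so P* = 1.42/0.0238 = 59.6.

N* ≈ 294, H* ≈ 8.66, P* ≈ 59.6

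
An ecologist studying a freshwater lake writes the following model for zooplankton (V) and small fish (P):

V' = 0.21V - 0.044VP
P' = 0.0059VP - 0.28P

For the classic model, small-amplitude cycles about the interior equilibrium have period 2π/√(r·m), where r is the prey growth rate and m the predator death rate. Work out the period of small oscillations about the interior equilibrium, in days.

Here r = 0.21 and m = 0.28, so r·m = 0.0588.
ω = √0.0588 = 0.242 per day, hence T = 2π/ω ≈ 25.9 days.

T ≈ 25.9 days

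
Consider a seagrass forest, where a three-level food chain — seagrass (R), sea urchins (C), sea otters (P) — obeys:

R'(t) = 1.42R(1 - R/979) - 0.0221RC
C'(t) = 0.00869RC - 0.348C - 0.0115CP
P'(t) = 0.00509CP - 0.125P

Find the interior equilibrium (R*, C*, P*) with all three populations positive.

R* ≈ 605, C* ≈ 24.6, P* ≈ 427

From dP/dt = 0: 0.00509C* = 0.125, so C* = 24.6.
From dR/dt = 0: 1.42(1 - R*/979) = 0.0221·24.6, giving R* = 979·(1 - 0.382) = 605.
From dC/dt = 0: 0.00869·605 - 0.348 = 0.0115P*, so P* = 4.91/0.0115 = 427.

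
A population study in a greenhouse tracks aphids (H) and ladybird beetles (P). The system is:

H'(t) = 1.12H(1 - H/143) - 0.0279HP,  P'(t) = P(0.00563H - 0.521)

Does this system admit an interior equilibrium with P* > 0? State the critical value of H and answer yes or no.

Threshold H = 92.5; K > 92.5, so yes, the predator persists.

The predator equation gives dP/dt > 0 only when H > 0.521/0.00563 = 92.5.
Without the predator, H → K = 143. Since 143 > 92.5, the predator can invade and persist.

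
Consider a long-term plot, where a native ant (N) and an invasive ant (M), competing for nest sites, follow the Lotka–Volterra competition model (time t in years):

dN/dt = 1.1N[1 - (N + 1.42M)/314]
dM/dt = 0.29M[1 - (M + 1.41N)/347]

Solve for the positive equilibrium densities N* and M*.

N* ≈ 178, M* ≈ 95.5

Setting both brackets to zero gives the nullclines N + 1.42M = 314 and 1.41N + M = 347.
Substituting M = 347 - 1.41N into the first: N(1 - 1.42·1.41) = 314 - 1.42·347.
So N* = -179/-1 = 178, and then M* = 347 - 1.41·178 = 95.5.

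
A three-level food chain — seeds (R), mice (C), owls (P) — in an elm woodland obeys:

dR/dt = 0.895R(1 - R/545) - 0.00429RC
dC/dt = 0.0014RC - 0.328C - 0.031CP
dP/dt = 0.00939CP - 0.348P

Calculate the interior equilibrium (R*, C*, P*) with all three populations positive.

R* ≈ 448, C* ≈ 37.1, P* ≈ 9.66

From dP/dt = 0: 0.00939C* = 0.348, so C* = 37.1.
From dR/dt = 0: 0.895(1 - R*/545) = 0.00429·37.1, giving R* = 545·(1 - 0.178) = 448.
From dC/dt = 0: 0.0014·448 - 0.328 = 0.031P*, so P* = 0.299/0.031 = 9.66.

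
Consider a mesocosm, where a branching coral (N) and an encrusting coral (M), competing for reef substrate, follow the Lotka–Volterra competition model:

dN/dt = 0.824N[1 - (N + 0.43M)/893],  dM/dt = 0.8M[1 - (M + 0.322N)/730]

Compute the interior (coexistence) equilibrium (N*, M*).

N* ≈ 672, M* ≈ 514

Setting both brackets to zero gives the nullclines N + 0.43M = 893 and 0.322N + M = 730.
Substituting M = 730 - 0.322N into the first: N(1 - 0.43·0.322) = 893 - 0.43·730.
So N* = 579/0.862 = 672, and then M* = 730 - 0.322·672 = 514.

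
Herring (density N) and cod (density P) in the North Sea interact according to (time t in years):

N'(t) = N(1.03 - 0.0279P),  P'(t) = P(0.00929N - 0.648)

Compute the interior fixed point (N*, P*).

Set dP/dt = 0 with P > 0: 0.00929N - 0.648 = 0, so N* = 0.648/0.00929 = 69.8.
Set dN/dt = 0 with N > 0: 1.03 - 0.0279P = 0, so P* = 1.03/0.0279 = 36.9.

N* ≈ 69.8, P* ≈ 36.9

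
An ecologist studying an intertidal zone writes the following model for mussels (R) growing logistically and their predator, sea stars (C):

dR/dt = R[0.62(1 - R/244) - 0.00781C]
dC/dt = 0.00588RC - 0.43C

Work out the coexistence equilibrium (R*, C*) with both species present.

R* ≈ 73.1, C* ≈ 55.6

From dC/dt = 0 with C > 0: 0.00588R* = 0.43, so R* = 73.1.
Substitute into dR/dt = 0: 0.62(1 - 73.1/244) = 0.00781C*.
The bracket is 0.7, giving C* = 0.434/0.00781 = 55.6.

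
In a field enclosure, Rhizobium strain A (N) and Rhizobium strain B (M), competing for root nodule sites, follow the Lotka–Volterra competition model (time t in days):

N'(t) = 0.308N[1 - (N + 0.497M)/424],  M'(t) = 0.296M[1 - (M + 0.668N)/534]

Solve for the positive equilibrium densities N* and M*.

N* ≈ 237, M* ≈ 375

Setting both brackets to zero gives the nullclines N + 0.497M = 424 and 0.668N + M = 534.
Substituting M = 534 - 0.668N into the first: N(1 - 0.497·0.668) = 424 - 0.497·534.
So N* = 159/0.668 = 237, and then M* = 534 - 0.668·237 = 375.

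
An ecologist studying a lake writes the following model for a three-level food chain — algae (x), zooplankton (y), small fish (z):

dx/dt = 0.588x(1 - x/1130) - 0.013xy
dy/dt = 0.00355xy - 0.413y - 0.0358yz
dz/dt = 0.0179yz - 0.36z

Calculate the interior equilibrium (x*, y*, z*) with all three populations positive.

x* ≈ 628, y* ≈ 20.1, z* ≈ 50.7

From dz/dt = 0: 0.0179y* = 0.36, so y* = 20.1.
From dx/dt = 0: 0.588(1 - x*/1130) = 0.013·20.1, giving x* = 1130·(1 - 0.445) = 628.
From dy/dt = 0: 0.00355·628 - 0.413 = 0.0358z*, so z* = 1.81/0.0358 = 50.7.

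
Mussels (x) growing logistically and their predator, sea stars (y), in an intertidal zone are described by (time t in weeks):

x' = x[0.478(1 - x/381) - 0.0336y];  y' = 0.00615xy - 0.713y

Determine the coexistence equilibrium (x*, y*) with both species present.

From dy/dt = 0 with y > 0: 0.00615x* = 0.713, so x* = 116.
Substitute into dx/dt = 0: 0.478(1 - 116/381) = 0.0336y*.
The bracket is 0.696, giving y* = 0.333/0.0336 = 9.9.

x* ≈ 116, y* ≈ 9.9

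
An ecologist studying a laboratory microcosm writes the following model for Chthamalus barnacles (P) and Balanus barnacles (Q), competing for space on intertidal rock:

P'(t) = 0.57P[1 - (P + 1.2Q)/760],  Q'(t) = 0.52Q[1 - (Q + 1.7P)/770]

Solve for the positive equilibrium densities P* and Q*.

Setting both brackets to zero gives the nullclines P + 1.2Q = 760 and 1.7P + Q = 770.
Substituting Q = 770 - 1.7P into the first: P(1 - 1.2·1.7) = 760 - 1.2·770.
So P* = -164/-1.04 = 158, and then Q* = 770 - 1.7·158 = 502.

P* ≈ 158, Q* ≈ 502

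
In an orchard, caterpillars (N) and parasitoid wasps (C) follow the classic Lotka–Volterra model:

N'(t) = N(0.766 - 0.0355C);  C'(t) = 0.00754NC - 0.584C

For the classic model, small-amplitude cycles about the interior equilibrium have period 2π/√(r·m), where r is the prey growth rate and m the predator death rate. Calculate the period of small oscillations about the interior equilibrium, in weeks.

T ≈ 9.39 weeks

Here r = 0.766 and m = 0.584, so r·m = 0.447.
ω = √0.447 = 0.669 per week, hence T = 2π/ω ≈ 9.39 weeks.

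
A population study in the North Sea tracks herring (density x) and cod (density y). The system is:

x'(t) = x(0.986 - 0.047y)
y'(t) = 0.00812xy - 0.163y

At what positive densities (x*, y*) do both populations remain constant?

Set dy/dt = 0 with y > 0: 0.00812x - 0.163 = 0, so x* = 0.163/0.00812 = 20.1.
Set dx/dt = 0 with x > 0: 0.986 - 0.047y = 0, so y* = 0.986/0.047 = 21.

x* ≈ 20.1, y* ≈ 21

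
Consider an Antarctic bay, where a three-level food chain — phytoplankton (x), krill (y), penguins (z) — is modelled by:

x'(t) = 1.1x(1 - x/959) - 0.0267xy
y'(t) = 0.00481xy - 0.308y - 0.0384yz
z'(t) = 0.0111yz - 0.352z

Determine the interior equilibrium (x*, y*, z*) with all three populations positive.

From dz/dt = 0: 0.0111y* = 0.352, so y* = 31.7.
From dx/dt = 0: 1.1(1 - x*/959) = 0.0267·31.7, giving x* = 959·(1 - 0.77) = 221.
From dy/dt = 0: 0.00481·221 - 0.308 = 0.0384z*, so z* = 0.754/0.0384 = 19.6.

x* ≈ 221, y* ≈ 31.7, z* ≈ 19.6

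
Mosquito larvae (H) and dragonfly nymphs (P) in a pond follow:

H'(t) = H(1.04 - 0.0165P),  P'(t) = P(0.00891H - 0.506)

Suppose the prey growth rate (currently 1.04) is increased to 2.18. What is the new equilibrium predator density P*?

P* ≈ 132

At the interior fixed point, setting dH/dt = 0 with H > 0 fixes P* = (prey growth rate)/(HP coefficient) — independent of the other coefficients.
With the change, P* = 2.18/0.0165 = 132; it rises from 63.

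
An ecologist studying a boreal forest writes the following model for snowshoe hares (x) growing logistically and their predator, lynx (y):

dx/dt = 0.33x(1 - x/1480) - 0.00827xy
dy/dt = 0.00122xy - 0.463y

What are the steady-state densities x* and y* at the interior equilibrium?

x* ≈ 380, y* ≈ 29.7

From dy/dt = 0 with y > 0: 0.00122x* = 0.463, so x* = 380.
Substitute into dx/dt = 0: 0.33(1 - 380/1480) = 0.00827y*.
The bracket is 0.744, giving y* = 0.245/0.00827 = 29.7.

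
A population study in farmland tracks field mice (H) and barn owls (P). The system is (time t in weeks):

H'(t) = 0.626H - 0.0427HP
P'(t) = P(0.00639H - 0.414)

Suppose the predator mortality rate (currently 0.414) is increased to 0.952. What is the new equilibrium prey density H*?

H* ≈ 149

At the interior fixed point, setting dP/dt = 0 with P > 0 fixes H* = (predator death rate)/(HP coefficient) — independent of the other coefficients.
With the change, H* = 0.952/0.00639 = 149; it rises from 64.8.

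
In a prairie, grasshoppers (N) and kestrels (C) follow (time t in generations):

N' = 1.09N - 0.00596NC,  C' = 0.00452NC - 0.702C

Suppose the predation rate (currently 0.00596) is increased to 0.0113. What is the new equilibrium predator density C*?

At the interior fixed point, setting dN/dt = 0 with N > 0 fixes C* = (prey growth rate)/(NC coefficient) — independent of the other coefficients.
With the change, C* = 1.09/0.0113 = 96.5; it falls from 183.

C* ≈ 96.5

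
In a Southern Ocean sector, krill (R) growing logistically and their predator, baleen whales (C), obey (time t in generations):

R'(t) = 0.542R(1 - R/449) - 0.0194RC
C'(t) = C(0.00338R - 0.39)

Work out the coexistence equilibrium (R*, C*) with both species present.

R* ≈ 115, C* ≈ 20.8

From dC/dt = 0 with C > 0: 0.00338R* = 0.39, so R* = 115.
Substitute into dR/dt = 0: 0.542(1 - 115/449) = 0.0194C*.
The bracket is 0.743, giving C* = 0.403/0.0194 = 20.8.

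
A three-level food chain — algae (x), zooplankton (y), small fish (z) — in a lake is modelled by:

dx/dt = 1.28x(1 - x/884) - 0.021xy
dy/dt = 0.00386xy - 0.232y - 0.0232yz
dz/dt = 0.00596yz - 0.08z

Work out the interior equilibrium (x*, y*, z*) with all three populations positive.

x* ≈ 689, y* ≈ 13.4, z* ≈ 105

From dz/dt = 0: 0.00596y* = 0.08, so y* = 13.4.
From dx/dt = 0: 1.28(1 - x*/884) = 0.021·13.4, giving x* = 884·(1 - 0.22) = 689.
From dy/dt = 0: 0.00386·689 - 0.232 = 0.0232z*, so z* = 2.43/0.0232 = 105.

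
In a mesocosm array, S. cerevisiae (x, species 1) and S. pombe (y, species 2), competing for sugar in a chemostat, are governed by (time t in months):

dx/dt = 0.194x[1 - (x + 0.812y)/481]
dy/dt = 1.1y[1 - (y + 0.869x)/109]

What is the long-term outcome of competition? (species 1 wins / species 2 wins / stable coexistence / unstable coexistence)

species 1 excludes species 2

Compare the nullcline intercepts: K1/α12 = 481/0.812 = 592 > K2 = 109; K2/α21 = 109/0.869 = 125 < K1 = 481.
Since the inequalities point opposite ways, species 1 can invade but species 2 cannot.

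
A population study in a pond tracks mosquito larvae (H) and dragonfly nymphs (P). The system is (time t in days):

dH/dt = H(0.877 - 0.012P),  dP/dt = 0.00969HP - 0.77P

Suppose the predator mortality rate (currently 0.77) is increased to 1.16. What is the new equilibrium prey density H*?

At the interior fixed point, setting dP/dt = 0 with P > 0 fixes H* = (predator death rate)/(HP coefficient) — independent of the other coefficients.
With the change, H* = 1.16/0.00969 = 120; it rises from 79.5.

H* ≈ 120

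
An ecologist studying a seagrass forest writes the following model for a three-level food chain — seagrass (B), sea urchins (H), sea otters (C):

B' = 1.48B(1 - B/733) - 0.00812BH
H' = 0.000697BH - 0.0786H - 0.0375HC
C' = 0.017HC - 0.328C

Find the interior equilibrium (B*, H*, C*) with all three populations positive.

B* ≈ 655, H* ≈ 19.3, C* ≈ 10.1

From dC/dt = 0: 0.017H* = 0.328, so H* = 19.3.
From dB/dt = 0: 1.48(1 - B*/733) = 0.00812·19.3, giving B* = 733·(1 - 0.106) = 655.
From dH/dt = 0: 0.000697·655 - 0.0786 = 0.0375C*, so C* = 0.378/0.0375 = 10.1.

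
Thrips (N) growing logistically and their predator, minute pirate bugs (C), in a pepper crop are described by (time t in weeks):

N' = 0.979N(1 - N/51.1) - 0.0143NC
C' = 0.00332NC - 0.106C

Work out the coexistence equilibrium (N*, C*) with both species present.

N* ≈ 31.9, C* ≈ 25.7

From dC/dt = 0 with C > 0: 0.00332N* = 0.106, so N* = 31.9.
Substitute into dN/dt = 0: 0.979(1 - 31.9/51.1) = 0.0143C*.
The bracket is 0.375, giving C* = 0.367/0.0143 = 25.7.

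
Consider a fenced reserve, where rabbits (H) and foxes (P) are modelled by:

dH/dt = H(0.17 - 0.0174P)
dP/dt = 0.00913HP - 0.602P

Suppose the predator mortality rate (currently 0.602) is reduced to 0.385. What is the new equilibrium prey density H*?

H* ≈ 42.2

At the interior fixed point, setting dP/dt = 0 with P > 0 fixes H* = (predator death rate)/(HP coefficient) — independent of the other coefficients.
With the change, H* = 0.385/0.00913 = 42.2; it falls from 65.9.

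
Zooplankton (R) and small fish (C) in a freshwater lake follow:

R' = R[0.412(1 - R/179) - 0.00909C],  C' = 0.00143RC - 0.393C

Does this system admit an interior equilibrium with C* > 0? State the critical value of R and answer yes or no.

The predator equation gives dC/dt > 0 only when R > 0.393/0.00143 = 275.
Without the predator, R → K = 179. Since 179 < 275, the predator cannot invade.

Threshold R = 275; K < 275, so no, the predator goes extinct.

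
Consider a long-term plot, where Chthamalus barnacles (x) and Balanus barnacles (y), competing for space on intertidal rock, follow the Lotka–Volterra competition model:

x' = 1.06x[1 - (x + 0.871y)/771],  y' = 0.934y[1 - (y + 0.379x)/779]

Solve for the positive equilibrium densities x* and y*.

Setting both brackets to zero gives the nullclines x + 0.871y = 771 and 0.379x + y = 779.
Substituting y = 779 - 0.379x into the first: x(1 - 0.871·0.379) = 771 - 0.871·779.
So x* = 92.5/0.67 = 138, and then y* = 779 - 0.379·138 = 727.

x* ≈ 138, y* ≈ 727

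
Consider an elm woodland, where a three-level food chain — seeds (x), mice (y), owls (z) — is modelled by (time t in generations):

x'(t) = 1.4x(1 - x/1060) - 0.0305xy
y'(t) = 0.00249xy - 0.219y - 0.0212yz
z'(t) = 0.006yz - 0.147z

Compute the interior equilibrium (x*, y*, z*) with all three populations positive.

From dz/dt = 0: 0.006y* = 0.147, so y* = 24.5.
From dx/dt = 0: 1.4(1 - x*/1060) = 0.0305·24.5, giving x* = 1060·(1 - 0.534) = 494.
From dy/dt = 0: 0.00249·494 - 0.219 = 0.0212z*, so z* = 1.01/0.0212 = 47.7.

x* ≈ 494, y* ≈ 24.5, z* ≈ 47.7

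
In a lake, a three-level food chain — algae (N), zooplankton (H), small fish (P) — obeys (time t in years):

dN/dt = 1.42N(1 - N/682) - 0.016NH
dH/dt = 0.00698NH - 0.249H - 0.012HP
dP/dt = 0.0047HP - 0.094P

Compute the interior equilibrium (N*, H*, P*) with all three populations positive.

N* ≈ 528, H* ≈ 20, P* ≈ 287

From dP/dt = 0: 0.0047H* = 0.094, so H* = 20.
From dN/dt = 0: 1.42(1 - N*/682) = 0.016·20, giving N* = 682·(1 - 0.225) = 528.
From dH/dt = 0: 0.00698·528 - 0.249 = 0.012P*, so P* = 3.44/0.012 = 287.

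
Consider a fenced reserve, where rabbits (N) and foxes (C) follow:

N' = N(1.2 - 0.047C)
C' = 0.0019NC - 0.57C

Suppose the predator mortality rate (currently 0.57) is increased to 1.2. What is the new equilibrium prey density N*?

N* ≈ 632

At the interior fixed point, setting dC/dt = 0 with C > 0 fixes N* = (predator death rate)/(NC coefficient) — independent of the other coefficients.
With the change, N* = 1.2/0.0019 = 632; it rises from 300.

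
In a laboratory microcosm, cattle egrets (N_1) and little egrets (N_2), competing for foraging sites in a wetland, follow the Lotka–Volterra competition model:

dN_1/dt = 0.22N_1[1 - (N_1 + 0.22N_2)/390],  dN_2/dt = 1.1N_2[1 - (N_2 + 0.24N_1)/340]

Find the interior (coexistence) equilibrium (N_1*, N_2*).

Setting both brackets to zero gives the nullclines N_1 + 0.22N_2 = 390 and 0.24N_1 + N_2 = 340.
Substituting N_2 = 340 - 0.24N_1 into the first: N_1(1 - 0.22·0.24) = 390 - 0.22·340.
So N_1* = 315/0.947 = 333, and then N_2* = 340 - 0.24·333 = 260.

N_1* ≈ 333, N_2* ≈ 260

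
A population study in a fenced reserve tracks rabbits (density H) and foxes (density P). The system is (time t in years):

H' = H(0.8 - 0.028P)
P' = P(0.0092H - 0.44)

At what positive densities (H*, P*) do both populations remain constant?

H* ≈ 47.8, P* ≈ 28.6

Set dP/dt = 0 with P > 0: 0.0092H - 0.44 = 0, so H* = 0.44/0.0092 = 47.8.
Set dH/dt = 0 with H > 0: 0.8 - 0.028P = 0, so P* = 0.8/0.028 = 28.6.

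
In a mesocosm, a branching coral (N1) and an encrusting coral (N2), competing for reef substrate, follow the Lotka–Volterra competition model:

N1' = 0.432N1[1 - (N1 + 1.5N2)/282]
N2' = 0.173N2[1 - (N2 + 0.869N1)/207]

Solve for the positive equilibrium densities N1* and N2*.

Setting both brackets to zero gives the nullclines N1 + 1.5N2 = 282 and 0.869N1 + N2 = 207.
Substituting N2 = 207 - 0.869N1 into the first: N1(1 - 1.5·0.869) = 282 - 1.5·207.
So N1* = -28.5/-0.304 = 93.9, and then N2* = 207 - 0.869·93.9 = 125.

N1* ≈ 93.9, N2* ≈ 125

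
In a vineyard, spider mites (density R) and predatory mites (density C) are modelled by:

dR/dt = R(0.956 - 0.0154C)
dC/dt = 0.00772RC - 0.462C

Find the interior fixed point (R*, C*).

Set dC/dt = 0 with C > 0: 0.00772R - 0.462 = 0, so R* = 0.462/0.00772 = 59.8.
Set dR/dt = 0 with R > 0: 0.956 - 0.0154C = 0, so C* = 0.956/0.0154 = 62.1.

R* ≈ 59.8, C* ≈ 62.1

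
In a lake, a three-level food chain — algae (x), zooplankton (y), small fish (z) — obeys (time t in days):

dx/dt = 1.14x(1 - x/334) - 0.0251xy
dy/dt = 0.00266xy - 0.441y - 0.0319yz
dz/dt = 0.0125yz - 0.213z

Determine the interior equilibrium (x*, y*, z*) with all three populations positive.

From dz/dt = 0: 0.0125y* = 0.213, so y* = 17.
From dx/dt = 0: 1.14(1 - x*/334) = 0.0251·17, giving x* = 334·(1 - 0.375) = 209.
From dy/dt = 0: 0.00266·209 - 0.441 = 0.0319z*, so z* = 0.114/0.0319 = 3.58.

x* ≈ 209, y* ≈ 17, z* ≈ 3.58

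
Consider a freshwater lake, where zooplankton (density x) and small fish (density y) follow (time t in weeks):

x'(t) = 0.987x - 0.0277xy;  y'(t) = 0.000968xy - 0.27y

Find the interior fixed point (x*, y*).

Set dy/dt = 0 with y > 0: 0.000968x - 0.27 = 0, so x* = 0.27/0.000968 = 279.
Set dx/dt = 0 with x > 0: 0.987 - 0.0277y = 0, so y* = 0.987/0.0277 = 35.6.

x* ≈ 279, y* ≈ 35.6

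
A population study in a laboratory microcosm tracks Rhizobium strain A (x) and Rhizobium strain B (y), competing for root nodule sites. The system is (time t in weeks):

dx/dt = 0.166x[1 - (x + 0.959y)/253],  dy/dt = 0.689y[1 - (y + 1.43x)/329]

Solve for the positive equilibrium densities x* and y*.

Setting both brackets to zero gives the nullclines x + 0.959y = 253 and 1.43x + y = 329.
Substituting y = 329 - 1.43x into the first: x(1 - 0.959·1.43) = 253 - 0.959·329.
So x* = -62.5/-0.371 = 168, and then y* = 329 - 1.43·168 = 88.3.

x* ≈ 168, y* ≈ 88.3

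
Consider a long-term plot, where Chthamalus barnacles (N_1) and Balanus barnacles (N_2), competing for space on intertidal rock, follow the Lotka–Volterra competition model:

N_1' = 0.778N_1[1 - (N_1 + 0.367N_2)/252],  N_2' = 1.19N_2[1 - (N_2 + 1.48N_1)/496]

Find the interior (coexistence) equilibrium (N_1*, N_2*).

Setting both brackets to zero gives the nullclines N_1 + 0.367N_2 = 252 and 1.48N_1 + N_2 = 496.
Substituting N_2 = 496 - 1.48N_1 into the first: N_1(1 - 0.367·1.48) = 252 - 0.367·496.
So N_1* = 70/0.457 = 153, and then N_2* = 496 - 1.48·153 = 269.

N_1* ≈ 153, N_2* ≈ 269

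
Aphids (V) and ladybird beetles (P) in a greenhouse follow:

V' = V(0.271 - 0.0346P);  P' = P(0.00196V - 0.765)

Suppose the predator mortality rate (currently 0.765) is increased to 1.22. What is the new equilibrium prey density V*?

V* ≈ 622

At the interior fixed point, setting dP/dt = 0 with P > 0 fixes V* = (predator death rate)/(VP coefficient) — independent of the other coefficients.
With the change, V* = 1.22/0.00196 = 622; it rises from 390.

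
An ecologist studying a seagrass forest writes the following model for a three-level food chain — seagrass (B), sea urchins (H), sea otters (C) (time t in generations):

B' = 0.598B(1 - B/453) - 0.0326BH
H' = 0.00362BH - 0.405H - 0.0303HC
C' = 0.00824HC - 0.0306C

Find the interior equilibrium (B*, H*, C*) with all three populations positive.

B* ≈ 361, H* ≈ 3.71, C* ≈ 29.8

From dC/dt = 0: 0.00824H* = 0.0306, so H* = 3.71.
From dB/dt = 0: 0.598(1 - B*/453) = 0.0326·3.71, giving B* = 453·(1 - 0.202) = 361.
From dH/dt = 0: 0.00362·361 - 0.405 = 0.0303C*, so C* = 0.903/0.0303 = 29.8.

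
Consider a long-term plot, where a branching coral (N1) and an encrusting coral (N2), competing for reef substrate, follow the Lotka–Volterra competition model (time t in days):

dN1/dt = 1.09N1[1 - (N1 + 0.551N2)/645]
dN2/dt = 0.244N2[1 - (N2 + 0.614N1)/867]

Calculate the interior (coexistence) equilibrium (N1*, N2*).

Setting both brackets to zero gives the nullclines N1 + 0.551N2 = 645 and 0.614N1 + N2 = 867.
Substituting N2 = 867 - 0.614N1 into the first: N1(1 - 0.551·0.614) = 645 - 0.551·867.
So N1* = 167/0.662 = 253, and then N2* = 867 - 0.614·253 = 712.

N1* ≈ 253, N2* ≈ 712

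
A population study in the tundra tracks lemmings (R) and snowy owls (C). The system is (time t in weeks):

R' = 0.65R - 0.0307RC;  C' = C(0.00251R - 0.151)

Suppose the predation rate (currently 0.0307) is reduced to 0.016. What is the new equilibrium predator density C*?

At the interior fixed point, setting dR/dt = 0 with R > 0 fixes C* = (prey growth rate)/(RC coefficient) — independent of the other coefficients.
With the change, C* = 0.65/0.016 = 40.6; it rises from 21.2.

C* ≈ 40.6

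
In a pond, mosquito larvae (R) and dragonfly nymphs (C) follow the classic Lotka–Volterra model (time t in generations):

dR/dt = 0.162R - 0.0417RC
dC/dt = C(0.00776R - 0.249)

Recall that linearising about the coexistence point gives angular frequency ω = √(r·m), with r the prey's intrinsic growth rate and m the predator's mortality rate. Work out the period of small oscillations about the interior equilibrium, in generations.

T ≈ 31.3 generations

Here r = 0.162 and m = 0.249, so r·m = 0.0403.
ω = √0.0403 = 0.201 per generation, hence T = 2π/ω ≈ 31.3 generations.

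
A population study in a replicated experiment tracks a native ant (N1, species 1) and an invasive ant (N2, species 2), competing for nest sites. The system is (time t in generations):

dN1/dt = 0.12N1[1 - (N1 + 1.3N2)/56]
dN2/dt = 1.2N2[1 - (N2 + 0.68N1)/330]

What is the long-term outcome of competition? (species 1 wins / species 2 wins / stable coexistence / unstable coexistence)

Compare the nullcline intercepts: K1/α12 = 56/1.3 = 43.1 < K2 = 330; K2/α21 = 330/0.68 = 485 > K1 = 56.
Since the inequalities point opposite ways, species 2 can invade but species 1 cannot.

species 2 excludes species 1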